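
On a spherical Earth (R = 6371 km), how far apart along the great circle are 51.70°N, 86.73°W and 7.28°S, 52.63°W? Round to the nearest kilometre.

Δλ = -52.63 − -86.73 = 34.10°.
Δφ = -7.28 − 51.70 = -58.98°.
a = sin²(Δφ/2) + cos φ₁ · cos φ₂ · sin²(Δλ/2) = 0.295184.
c = 2·atan2(√a, √(1−a)) = 1.14875 rad → d = 6371·c ≈ 7318.66 km.

7319 km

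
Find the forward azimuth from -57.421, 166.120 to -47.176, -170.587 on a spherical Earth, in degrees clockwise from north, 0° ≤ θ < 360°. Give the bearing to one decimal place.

Δλ = -170.587 − 166.120 = -336.707°; wrapped into (−180°, 180°]: 23.293°.
θ = atan2( sin Δλ · cos φ₂ , cos φ₁ · sin φ₂ − sin φ₁ · cos φ₂ · cos Δλ )
  = atan2(0.26880, 0.13117) = 63.988° → normalised to [0°, 360°): 63.988°.

64.0°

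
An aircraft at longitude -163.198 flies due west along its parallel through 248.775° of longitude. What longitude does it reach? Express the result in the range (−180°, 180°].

Start at -163.198°; shift −248.775° → -411.973°.
-411.973° lies outside (−180°, 180°]; add 360° → -51.973°.

-51.973°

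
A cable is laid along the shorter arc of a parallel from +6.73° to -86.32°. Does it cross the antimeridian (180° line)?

No

Signed shortest Δλ = ((-86.32 − 6.73 + 180) mod 360) − 180 = -93.05°.
Going west by 93.05° from +6.73° reaches -86.32° without touching 180°.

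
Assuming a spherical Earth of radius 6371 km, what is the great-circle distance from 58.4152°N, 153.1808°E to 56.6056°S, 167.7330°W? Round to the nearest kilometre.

13252 km

Δλ = -167.7330 − 153.1808 = -320.9138°; wrapped into (−180°, 180°]: 39.0862°.
Δφ = -56.6056 − 58.4152 = -115.0208°.
a = sin²(Δφ/2) + cos φ₁ · cos φ₂ · sin²(Δλ/2) = 0.743732.
c = 2·atan2(√a, √(1−a)) = 2.07998 rad → d = 6371·c ≈ 13251.55 km.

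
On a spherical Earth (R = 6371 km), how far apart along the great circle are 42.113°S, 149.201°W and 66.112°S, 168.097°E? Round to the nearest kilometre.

3725 km

Δλ = 168.097 − -149.201 = 317.298°; wrapped into (−180°, 180°]: -42.702°.
Δφ = -66.112 − -42.113 = -23.999°.
a = sin²(Δφ/2) + cos φ₁ · cos φ₂ · sin²(Δλ/2) = 0.083043.
c = 2·atan2(√a, √(1−a)) = 0.58464 rad → d = 6371·c ≈ 3724.71 km.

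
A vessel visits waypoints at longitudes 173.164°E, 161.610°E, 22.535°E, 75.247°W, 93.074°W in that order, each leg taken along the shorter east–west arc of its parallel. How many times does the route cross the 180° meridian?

Leg 1: +173.164° → +161.610°, shortest Δλ = -11.554° (west) — does not cross 180°.
Leg 2: +161.610° → +22.535°, shortest Δλ = -139.075° (west) — does not cross 180°.
Leg 3: +22.535° → -75.247°, shortest Δλ = -97.782° (west) — does not cross 180°.
Leg 4: -75.247° → -93.074°, shortest Δλ = -17.827° (west) — does not cross 180°.
Total crossings: 0.

0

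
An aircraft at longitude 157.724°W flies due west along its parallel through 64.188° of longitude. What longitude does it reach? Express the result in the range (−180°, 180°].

Start at -157.724°; shift −64.188° → -221.912°.
-221.912° lies outside (−180°, 180°]; add 360° → +138.088°.

138.088°E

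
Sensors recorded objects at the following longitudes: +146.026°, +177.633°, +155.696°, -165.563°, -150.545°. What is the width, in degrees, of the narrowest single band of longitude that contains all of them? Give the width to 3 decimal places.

63.429°

Sort the longitudes: -165.563°, -150.545°, +146.026°, +155.696°, +177.633°.
Eastward gaps between consecutive values (wrapping around): 15.018°, 296.571°, 9.670°, 21.937°, 16.804°.
Largest gap = 296.571° ⇒ minimal covering band is its complement: 360° − 296.571° = 63.429°.
Band runs from +146.026° eastward to -150.545°, crossing the antimeridian.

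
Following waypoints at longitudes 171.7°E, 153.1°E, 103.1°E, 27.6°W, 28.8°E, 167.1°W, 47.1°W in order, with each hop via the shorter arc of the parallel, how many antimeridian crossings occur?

1

Leg 1: +171.7° → +153.1°, shortest Δλ = -18.6° (west) — does not cross 180°.
Leg 2: +153.1° → +103.1°, shortest Δλ = -50.0° (west) — does not cross 180°.
Leg 3: +103.1° → -27.6°, shortest Δλ = -130.7° (west) — does not cross 180°.
Leg 4: -27.6° → +28.8°, shortest Δλ = 56.4° (east) — does not cross 180°.
Leg 5: +28.8° → -167.1°, shortest Δλ = 164.1° (east) — crosses 180°.
Leg 6: -167.1° → -47.1°, shortest Δλ = 120.0° (east) — does not cross 180°.
Total crossings: 1.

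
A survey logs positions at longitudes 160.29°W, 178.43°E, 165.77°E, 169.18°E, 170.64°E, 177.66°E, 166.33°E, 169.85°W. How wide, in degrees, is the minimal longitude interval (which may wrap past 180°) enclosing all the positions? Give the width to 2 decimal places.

33.94°

Sort the longitudes: -169.85°, -160.29°, +165.77°, +166.33°, +169.18°, +170.64°, +177.66°, +178.43°.
Eastward gaps between consecutive values (wrapping around): 9.56°, 326.06°, 0.56°, 2.85°, 1.46°, 7.02°, 0.77°, 11.72°.
Largest gap = 326.06° ⇒ minimal covering band is its complement: 360° − 326.06° = 33.94°.
Band runs from +165.77° eastward to -160.29°, crossing the antimeridian.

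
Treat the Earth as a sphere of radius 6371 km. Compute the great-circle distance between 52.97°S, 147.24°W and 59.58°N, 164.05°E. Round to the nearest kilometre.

13250 km

Δλ = 164.05 − -147.24 = 311.29°; wrapped into (−180°, 180°]: -48.71°.
Δφ = 59.58 − -52.97 = 112.55°.
a = sin²(Δφ/2) + cos φ₁ · cos φ₂ · sin²(Δλ/2) = 0.743603.
c = 2·atan2(√a, √(1−a)) = 2.07968 rad → d = 6371·c ≈ 13249.66 km.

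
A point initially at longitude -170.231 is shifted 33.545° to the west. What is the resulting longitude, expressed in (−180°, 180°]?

+156.224°

Start at -170.231°; shift −33.545° → -203.776°.
-203.776° lies outside (−180°, 180°]; add 360° → +156.224°.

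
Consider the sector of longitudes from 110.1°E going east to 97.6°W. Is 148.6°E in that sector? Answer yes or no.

Yes

Band width going east from +110.1° to -97.6°: ((-97.6 − 110.1) mod 360) = 152.3°.
Offset of +148.6° east of the west edge: ((148.6 − 110.1) mod 360) = 38.5°.
38.5° ≤ 152.3° ⇒ inside.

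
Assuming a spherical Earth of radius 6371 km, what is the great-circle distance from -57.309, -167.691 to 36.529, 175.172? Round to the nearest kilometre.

10557 km

Δλ = 175.172 − -167.691 = 342.863°; wrapped into (−180°, 180°]: -17.137°.
Δφ = 36.529 − -57.309 = 93.838°.
a = sin²(Δφ/2) + cos φ₁ · cos φ₂ · sin²(Δλ/2) = 0.543102.
c = 2·atan2(√a, √(1−a)) = 1.65711 rad → d = 6371·c ≈ 10557.43 km.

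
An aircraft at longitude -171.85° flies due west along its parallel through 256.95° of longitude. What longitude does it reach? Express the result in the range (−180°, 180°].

-68.80°

Start at -171.85°; shift −256.95° → -428.80°.
-428.80° lies outside (−180°, 180°]; add 360° → -68.80°.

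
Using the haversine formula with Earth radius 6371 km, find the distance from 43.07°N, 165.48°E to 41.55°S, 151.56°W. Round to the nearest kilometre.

Δλ = -151.56 − 165.48 = -317.04°; wrapped into (−180°, 180°]: 42.96°.
Δφ = -41.55 − 43.07 = -84.62°.
a = sin²(Δφ/2) + cos φ₁ · cos φ₂ · sin²(Δλ/2) = 0.526425.
c = 2·atan2(√a, √(1−a)) = 1.62367 rad → d = 6371·c ≈ 10344.40 km.

10344 km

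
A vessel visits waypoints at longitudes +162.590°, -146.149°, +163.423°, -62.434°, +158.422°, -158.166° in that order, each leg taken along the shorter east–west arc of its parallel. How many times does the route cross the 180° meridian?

Leg 1: +162.590° → -146.149°, shortest Δλ = 51.261° (east) — crosses 180°.
Leg 2: -146.149° → +163.423°, shortest Δλ = -50.428° (west) — crosses 180°.
Leg 3: +163.423° → -62.434°, shortest Δλ = 134.143° (east) — crosses 180°.
Leg 4: -62.434° → +158.422°, shortest Δλ = -139.144° (west) — crosses 180°.
Leg 5: +158.422° → -158.166°, shortest Δλ = 43.412° (east) — crosses 180°.
Total crossings: 5.

5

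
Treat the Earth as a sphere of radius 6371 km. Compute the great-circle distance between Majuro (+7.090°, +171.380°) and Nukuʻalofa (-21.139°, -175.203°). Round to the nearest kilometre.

Δλ = -175.203 − 171.380 = -346.583°; wrapped into (−180°, 180°]: 13.417°.
Δφ = -21.139 − 7.090 = -28.229°.
a = sin²(Δφ/2) + cos φ₁ · cos φ₂ · sin²(Δλ/2) = 0.072099.
c = 2·atan2(√a, √(1−a)) = 0.54370 rad → d = 6371·c ≈ 3463.89 km.

3464 km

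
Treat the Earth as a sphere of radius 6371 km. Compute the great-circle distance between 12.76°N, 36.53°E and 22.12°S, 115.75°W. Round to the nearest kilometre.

16902 km

Δλ = -115.75 − 36.53 = -152.28°.
Δφ = -22.12 − 12.76 = -34.88°.
a = sin²(Δφ/2) + cos φ₁ · cos φ₂ · sin²(Δλ/2) = 0.941495.
c = 2·atan2(√a, √(1−a)) = 2.65299 rad → d = 6371·c ≈ 16902.21 km.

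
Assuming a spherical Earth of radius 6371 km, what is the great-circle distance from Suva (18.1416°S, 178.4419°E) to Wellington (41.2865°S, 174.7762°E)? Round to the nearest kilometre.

2597 km

Δλ = 174.7762 − 178.4419 = -3.6657°.
Δφ = -41.2865 − -18.1416 = -23.1449°.
a = sin²(Δφ/2) + cos φ₁ · cos φ₂ · sin²(Δλ/2) = 0.040974.
c = 2·atan2(√a, √(1−a)) = 0.40766 rad → d = 6371·c ≈ 2597.17 km.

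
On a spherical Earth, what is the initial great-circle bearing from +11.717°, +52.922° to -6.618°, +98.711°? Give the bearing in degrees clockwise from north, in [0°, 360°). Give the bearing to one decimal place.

109.6°

Δλ = 98.711 − 52.922 = 45.789°.
θ = atan2( sin Δλ · cos φ₂ , cos φ₁ · sin φ₂ − sin φ₁ · cos φ₂ · cos Δλ )
  = atan2(0.71200, -0.25351) = 109.598° → normalised to [0°, 360°): 109.598°.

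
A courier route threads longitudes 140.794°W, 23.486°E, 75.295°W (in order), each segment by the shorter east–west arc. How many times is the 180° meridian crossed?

Leg 1: -140.794° → +23.486°, shortest Δλ = 164.28° (east) — does not cross 180°.
Leg 2: +23.486° → -75.295°, shortest Δλ = -98.781° (west) — does not cross 180°.
Total crossings: 0.

0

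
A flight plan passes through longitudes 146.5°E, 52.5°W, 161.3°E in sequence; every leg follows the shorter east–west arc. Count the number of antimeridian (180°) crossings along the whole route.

2

Leg 1: +146.5° → -52.5°, shortest Δλ = 161.0° (east) — crosses 180°.
Leg 2: -52.5° → +161.3°, shortest Δλ = -146.2° (west) — crosses 180°.
Total crossings: 2.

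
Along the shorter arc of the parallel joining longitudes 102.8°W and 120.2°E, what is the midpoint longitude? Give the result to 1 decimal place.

Signed shortest Δλ from -102.8° to +120.2° is -137.0°.
Midpoint longitude = -102.8° + (-137.0°)/2 = -102.8° − 68.5° = -171.3°.
(The naïve average (-102.8 + +120.2)/2 = 8.7° is on the wrong side of the globe.)

171.3°W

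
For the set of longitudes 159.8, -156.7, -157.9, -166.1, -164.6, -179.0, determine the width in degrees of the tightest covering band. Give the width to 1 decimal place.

Sort the longitudes: -179.0°, -166.1°, -164.6°, -157.9°, -156.7°, +159.8°.
Eastward gaps between consecutive values (wrapping around): 12.9°, 1.5°, 6.7°, 1.2°, 316.5°, 21.2°.
Largest gap = 316.5° ⇒ minimal covering band is its complement: 360° − 316.5° = 43.5°.
Band runs from +159.8° eastward to -156.7°, crossing the antimeridian.

43.5°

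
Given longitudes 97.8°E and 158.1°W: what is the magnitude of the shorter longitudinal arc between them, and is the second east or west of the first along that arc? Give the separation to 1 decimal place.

Raw difference: -158.1 − 97.8 = -255.9°.
Normalise into (−180°, 180°]: -255.9° + 360° = 104.1°.
Positive ⇒ the second point lies to the east; separation 104.1°.

104.1° east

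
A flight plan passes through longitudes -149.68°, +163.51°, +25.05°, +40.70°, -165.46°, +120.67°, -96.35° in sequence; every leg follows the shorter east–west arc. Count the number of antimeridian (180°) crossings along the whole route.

Leg 1: -149.68° → +163.51°, shortest Δλ = -46.81° (west) — crosses 180°.
Leg 2: +163.51° → +25.05°, shortest Δλ = -138.46° (west) — does not cross 180°.
Leg 3: +25.05° → +40.70°, shortest Δλ = 15.65° (east) — does not cross 180°.
Leg 4: +40.70° → -165.46°, shortest Δλ = 153.84° (east) — crosses 180°.
Leg 5: -165.46° → +120.67°, shortest Δλ = -73.87° (west) — crosses 180°.
Leg 6: +120.67° → -96.35°, shortest Δλ = 142.98° (east) — crosses 180°.
Total crossings: 4.

4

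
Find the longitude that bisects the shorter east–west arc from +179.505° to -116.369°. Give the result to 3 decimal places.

Signed shortest Δλ from +179.505° to -116.369° is +64.126°.
Midpoint longitude = +179.505° + (+64.126°)/2 = +179.505° + 32.063° = +211.568°.
Normalise into (−180°, 180°]: -148.432°.
(The naïve average (+179.505 + -116.369)/2 = 31.568° is on the wrong side of the globe.)

-148.432°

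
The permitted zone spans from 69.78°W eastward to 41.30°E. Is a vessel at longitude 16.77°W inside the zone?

Yes

Band width going east from -69.78° to +41.30°: ((41.30 − -69.78) mod 360) = 111.08°.
Offset of -16.77° east of the west edge: ((-16.77 − -69.78) mod 360) = 53.01°.
53.01° ≤ 111.08° ⇒ inside.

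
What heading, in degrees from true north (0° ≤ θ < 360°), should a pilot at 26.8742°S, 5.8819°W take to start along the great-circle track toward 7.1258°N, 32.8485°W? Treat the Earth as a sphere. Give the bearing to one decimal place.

Δλ = -32.8485 − -5.8819 = -26.9666°.
θ = atan2( sin Δλ · cos φ₂ , cos φ₁ · sin φ₂ − sin φ₁ · cos φ₂ · cos Δλ )
  = atan2(-0.44997, 0.51042) = -41.398° → normalised to [0°, 360°): 318.602°.

318.6°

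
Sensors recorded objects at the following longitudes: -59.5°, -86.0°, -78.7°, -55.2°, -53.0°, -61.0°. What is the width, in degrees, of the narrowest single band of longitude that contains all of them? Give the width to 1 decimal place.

33.0°

Sort the longitudes: -86.0°, -78.7°, -61.0°, -59.5°, -55.2°, -53.0°.
Eastward gaps between consecutive values (wrapping around): 7.3°, 17.7°, 1.5°, 4.3°, 2.2°, 327.0°.
Largest gap = 327.0° ⇒ minimal covering band is its complement: 360° − 327.0° = 33.0°.
Band runs from -86.0° eastward to -53.0°.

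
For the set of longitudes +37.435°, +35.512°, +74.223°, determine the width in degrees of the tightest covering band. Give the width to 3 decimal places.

Sort the longitudes: +35.512°, +37.435°, +74.223°.
Eastward gaps between consecutive values (wrapping around): 1.923°, 36.788°, 321.289°.
Largest gap = 321.289° ⇒ minimal covering band is its complement: 360° − 321.289° = 38.711°.
Band runs from +35.512° eastward to +74.223°.

38.711°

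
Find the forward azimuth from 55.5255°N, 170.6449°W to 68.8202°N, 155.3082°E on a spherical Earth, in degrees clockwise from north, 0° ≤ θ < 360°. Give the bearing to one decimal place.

Δλ = 155.3082 − -170.6449 = 325.9531°; wrapped into (−180°, 180°]: -34.0469°.
θ = atan2( sin Δλ · cos φ₂ , cos φ₁ · sin φ₂ − sin φ₁ · cos φ₂ · cos Δλ )
  = atan2(-0.20228, 0.28102) = -35.747° → normalised to [0°, 360°): 324.253°.

324.3°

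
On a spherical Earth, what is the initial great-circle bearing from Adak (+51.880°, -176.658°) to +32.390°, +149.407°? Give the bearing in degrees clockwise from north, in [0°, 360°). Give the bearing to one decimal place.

244.9°

Δλ = 149.407 − -176.658 = 326.065°; wrapped into (−180°, 180°]: -33.935°.
θ = atan2( sin Δλ · cos φ₂ , cos φ₁ · sin φ₂ − sin φ₁ · cos φ₂ · cos Δλ )
  = atan2(-0.47140, -0.22049) = -115.067° → normalised to [0°, 360°): 244.933°.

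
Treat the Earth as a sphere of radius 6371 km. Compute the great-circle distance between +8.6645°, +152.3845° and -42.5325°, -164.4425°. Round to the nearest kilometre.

Δλ = -164.4425 − 152.3845 = -316.8270°; wrapped into (−180°, 180°]: 43.1730°.
Δφ = -42.5325 − 8.6645 = -51.1970°.
a = sin²(Δφ/2) + cos φ₁ · cos φ₂ · sin²(Δλ/2) = 0.285281.
c = 2·atan2(√a, √(1−a)) = 1.12693 rad → d = 6371·c ≈ 7179.65 km.

7180 km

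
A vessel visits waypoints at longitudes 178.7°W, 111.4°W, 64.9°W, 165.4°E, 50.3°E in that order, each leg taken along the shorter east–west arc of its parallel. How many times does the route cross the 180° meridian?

Leg 1: -178.7° → -111.4°, shortest Δλ = 67.3° (east) — does not cross 180°.
Leg 2: -111.4° → -64.9°, shortest Δλ = 46.5° (east) — does not cross 180°.
Leg 3: -64.9° → +165.4°, shortest Δλ = -129.7° (west) — crosses 180°.
Leg 4: +165.4° → +50.3°, shortest Δλ = -115.1° (west) — does not cross 180°.
Total crossings: 1.

1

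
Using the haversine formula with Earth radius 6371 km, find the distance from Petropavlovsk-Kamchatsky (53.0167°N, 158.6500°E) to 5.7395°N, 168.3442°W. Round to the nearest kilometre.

Δλ = -168.3442 − 158.6500 = -326.9942°; wrapped into (−180°, 180°]: 33.0058°.
Δφ = 5.7395 − 53.0167 = -47.2772°.
a = sin²(Δφ/2) + cos φ₁ · cos φ₂ · sin²(Δλ/2) = 0.209074.
c = 2·atan2(√a, √(1−a)) = 0.94979 rad → d = 6371·c ≈ 6051.12 km.

6051 km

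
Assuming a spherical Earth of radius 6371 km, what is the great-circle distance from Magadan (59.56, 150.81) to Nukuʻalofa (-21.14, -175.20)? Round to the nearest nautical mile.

5125 nmi

Δλ = -175.20 − 150.81 = -326.01°; wrapped into (−180°, 180°]: 33.99°.
Δφ = -21.14 − 59.56 = -80.70°.
a = sin²(Δφ/2) + cos φ₁ · cos φ₂ · sin²(Δλ/2) = 0.459568.
c = 2·atan2(√a, √(1−a)) = 1.48984 rad → d = 6371·c ≈ 9491.80 km ≈ 5125.16 nmi.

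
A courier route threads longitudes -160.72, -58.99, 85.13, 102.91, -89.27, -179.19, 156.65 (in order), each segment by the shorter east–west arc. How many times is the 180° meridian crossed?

Leg 1: -160.72° → -58.99°, shortest Δλ = 101.73° (east) — does not cross 180°.
Leg 2: -58.99° → +85.13°, shortest Δλ = 144.12° (east) — does not cross 180°.
Leg 3: +85.13° → +102.91°, shortest Δλ = 17.78° (east) — does not cross 180°.
Leg 4: +102.91° → -89.27°, shortest Δλ = 167.82° (east) — crosses 180°.
Leg 5: -89.27° → -179.19°, shortest Δλ = -89.92° (west) — does not cross 180°.
Leg 6: -179.19° → +156.65°, shortest Δλ = -24.16° (west) — crosses 180°.
Total crossings: 2.

2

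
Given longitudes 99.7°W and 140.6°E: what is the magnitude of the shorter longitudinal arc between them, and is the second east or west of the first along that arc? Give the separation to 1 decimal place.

Raw difference: 140.6 − -99.7 = 240.3°.
Normalise into (−180°, 180°]: 240.3° − 360° = -119.7°.
Negative ⇒ the second point lies to the west; separation 119.7°.

119.7° west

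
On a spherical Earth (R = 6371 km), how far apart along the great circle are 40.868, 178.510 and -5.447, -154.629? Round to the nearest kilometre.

5832 km

Δλ = -154.629 − 178.510 = -333.139°; wrapped into (−180°, 180°]: 26.861°.
Δφ = -5.447 − 40.868 = -46.315°.
a = sin²(Δφ/2) + cos φ₁ · cos φ₂ · sin²(Δλ/2) = 0.195265.
c = 2·atan2(√a, √(1−a)) = 0.91541 rad → d = 6371·c ≈ 5832.05 km.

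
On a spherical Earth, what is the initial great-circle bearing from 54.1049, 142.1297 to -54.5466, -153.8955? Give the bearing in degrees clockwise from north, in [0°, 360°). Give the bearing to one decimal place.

142.7°

Δλ = -153.8955 − 142.1297 = -296.0252°; wrapped into (−180°, 180°]: 63.9748°.
θ = atan2( sin Δλ · cos φ₂ , cos φ₁ · sin φ₂ − sin φ₁ · cos φ₂ · cos Δλ )
  = atan2(0.52123, -0.68377) = 142.682° → normalised to [0°, 360°): 142.682°.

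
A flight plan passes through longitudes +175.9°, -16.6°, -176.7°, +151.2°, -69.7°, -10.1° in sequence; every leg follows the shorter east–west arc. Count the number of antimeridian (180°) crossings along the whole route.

Leg 1: +175.9° → -16.6°, shortest Δλ = 167.5° (east) — crosses 180°.
Leg 2: -16.6° → -176.7°, shortest Δλ = -160.1° (west) — does not cross 180°.
Leg 3: -176.7° → +151.2°, shortest Δλ = -32.1° (west) — crosses 180°.
Leg 4: +151.2° → -69.7°, shortest Δλ = 139.1° (east) — crosses 180°.
Leg 5: -69.7° → -10.1°, shortest Δλ = 59.6° (east) — does not cross 180°.
Total crossings: 3.

3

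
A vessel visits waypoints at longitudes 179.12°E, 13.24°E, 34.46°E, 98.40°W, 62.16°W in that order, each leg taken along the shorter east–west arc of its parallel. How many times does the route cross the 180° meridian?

0

Leg 1: +179.12° → +13.24°, shortest Δλ = -165.88° (west) — does not cross 180°.
Leg 2: +13.24° → +34.46°, shortest Δλ = 21.22° (east) — does not cross 180°.
Leg 3: +34.46° → -98.40°, shortest Δλ = -132.86° (west) — does not cross 180°.
Leg 4: -98.40° → -62.16°, shortest Δλ = 36.24° (east) — does not cross 180°.
Total crossings: 0.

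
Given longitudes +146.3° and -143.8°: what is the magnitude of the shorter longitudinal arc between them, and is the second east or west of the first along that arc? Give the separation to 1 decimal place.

69.9° east

Raw difference: -143.8 − 146.3 = -290.1°.
Normalise into (−180°, 180°]: -290.1° + 360° = 69.9°.
Positive ⇒ the second point lies to the east; separation 69.9°.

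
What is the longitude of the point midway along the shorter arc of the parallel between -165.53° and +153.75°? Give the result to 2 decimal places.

Signed shortest Δλ from -165.53° to +153.75° is -40.72°.
Midpoint longitude = -165.53° + (-40.72°)/2 = -165.53° − 20.36° = -185.89°.
Normalise into (−180°, 180°]: +174.11°.
(The naïve average (-165.53 + +153.75)/2 = -5.89° is on the wrong side of the globe.)

+174.11°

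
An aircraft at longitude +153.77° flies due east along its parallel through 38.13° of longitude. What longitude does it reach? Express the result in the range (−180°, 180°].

-168.10°

Start at +153.77°; shift +38.13° → +191.90°.
+191.90° lies outside (−180°, 180°]; subtract 360° → -168.10°.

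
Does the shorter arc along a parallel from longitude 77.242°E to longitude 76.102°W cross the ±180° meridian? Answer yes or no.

No

Signed shortest Δλ = ((-76.102 − 77.242 + 180) mod 360) − 180 = -153.344°.
Going west by 153.344° from +77.242° reaches -76.102° without touching 180°.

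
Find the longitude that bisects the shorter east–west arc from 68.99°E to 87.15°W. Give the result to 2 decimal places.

Signed shortest Δλ from +68.99° to -87.15° is -156.14°.
Midpoint longitude = +68.99° + (-156.14°)/2 = +68.99° − 78.07° = -9.08°.

9.08°W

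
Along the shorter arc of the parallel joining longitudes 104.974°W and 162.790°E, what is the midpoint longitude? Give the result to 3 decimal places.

Signed shortest Δλ from -104.974° to +162.790° is -92.236°.
Midpoint longitude = -104.974° + (-92.236°)/2 = -104.974° − 46.118° = -151.092°.
(The naïve average (-104.974 + +162.790)/2 = 28.908° is on the wrong side of the globe.)

151.092°W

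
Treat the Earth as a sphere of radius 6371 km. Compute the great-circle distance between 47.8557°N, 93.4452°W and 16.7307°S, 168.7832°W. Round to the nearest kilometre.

10331 km

Δλ = -168.7832 − -93.4452 = -75.3380°.
Δφ = -16.7307 − 47.8557 = -64.5864°.
a = sin²(Δφ/2) + cos φ₁ · cos φ₂ · sin²(Δλ/2) = 0.525397.
c = 2·atan2(√a, √(1−a)) = 1.62161 rad → d = 6371·c ≈ 10331.29 km.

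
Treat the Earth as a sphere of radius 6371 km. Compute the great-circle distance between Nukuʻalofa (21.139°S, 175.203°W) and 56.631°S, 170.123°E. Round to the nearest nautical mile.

2228 nmi

Δλ = 170.123 − -175.203 = 345.326°; wrapped into (−180°, 180°]: -14.674°.
Δφ = -56.631 − -21.139 = -35.492°.
a = sin²(Δφ/2) + cos φ₁ · cos φ₂ · sin²(Δλ/2) = 0.101268.
c = 2·atan2(√a, √(1−a)) = 0.64772 rad → d = 6371·c ≈ 4126.60 km ≈ 2228.19 nmi.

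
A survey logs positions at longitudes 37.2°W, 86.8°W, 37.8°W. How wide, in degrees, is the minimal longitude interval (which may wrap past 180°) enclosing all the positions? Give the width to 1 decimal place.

Sort the longitudes: -86.8°, -37.8°, -37.2°.
Eastward gaps between consecutive values (wrapping around): 49.0°, 0.6°, 310.4°.
Largest gap = 310.4° ⇒ minimal covering band is its complement: 360° − 310.4° = 49.6°.
Band runs from -86.8° eastward to -37.2°.

49.6°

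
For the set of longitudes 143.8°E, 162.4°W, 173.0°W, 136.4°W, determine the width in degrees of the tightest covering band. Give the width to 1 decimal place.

Sort the longitudes: -173.0°, -162.4°, -136.4°, +143.8°.
Eastward gaps between consecutive values (wrapping around): 10.6°, 26.0°, 280.2°, 43.2°.
Largest gap = 280.2° ⇒ minimal covering band is its complement: 360° − 280.2° = 79.8°.
Band runs from +143.8° eastward to -136.4°, crossing the antimeridian.

79.8°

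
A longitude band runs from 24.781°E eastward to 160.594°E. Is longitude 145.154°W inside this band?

No

Band width going east from +24.781° to +160.594°: ((160.594 − 24.781) mod 360) = 135.813°.
Offset of -145.154° east of the west edge: ((-145.154 − 24.781) mod 360) = 190.065°.
190.065° > 135.813° ⇒ outside.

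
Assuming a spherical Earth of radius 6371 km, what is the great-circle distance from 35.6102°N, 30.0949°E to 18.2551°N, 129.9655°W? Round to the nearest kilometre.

13668 km

Δλ = -129.9655 − 30.0949 = -160.0604°.
Δφ = 18.2551 − 35.6102 = -17.3551°.
a = sin²(Δφ/2) + cos φ₁ · cos φ₂ · sin²(Δλ/2) = 0.771701.
c = 2·atan2(√a, √(1−a)) = 2.14528 rad → d = 6371·c ≈ 13667.58 km.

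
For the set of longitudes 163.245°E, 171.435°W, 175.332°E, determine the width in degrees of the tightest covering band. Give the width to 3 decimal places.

25.320°

Sort the longitudes: -171.435°, +163.245°, +175.332°.
Eastward gaps between consecutive values (wrapping around): 334.680°, 12.087°, 13.233°.
Largest gap = 334.680° ⇒ minimal covering band is its complement: 360° − 334.680° = 25.320°.
Band runs from +163.245° eastward to -171.435°, crossing the antimeridian.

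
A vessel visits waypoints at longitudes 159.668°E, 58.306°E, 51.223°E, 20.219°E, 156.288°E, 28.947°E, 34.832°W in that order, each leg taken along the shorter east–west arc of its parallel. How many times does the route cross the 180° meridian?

Leg 1: +159.668° → +58.306°, shortest Δλ = -101.362° (west) — does not cross 180°.
Leg 2: +58.306° → +51.223°, shortest Δλ = -7.083° (west) — does not cross 180°.
Leg 3: +51.223° → +20.219°, shortest Δλ = -31.004° (west) — does not cross 180°.
Leg 4: +20.219° → +156.288°, shortest Δλ = 136.069° (east) — does not cross 180°.
Leg 5: +156.288° → +28.947°, shortest Δλ = -127.341° (west) — does not cross 180°.
Leg 6: +28.947° → -34.832°, shortest Δλ = -63.779° (west) — does not cross 180°.
Total crossings: 0.

0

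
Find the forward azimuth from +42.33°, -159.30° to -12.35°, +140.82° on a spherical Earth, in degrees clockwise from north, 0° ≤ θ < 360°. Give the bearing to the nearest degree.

Δλ = 140.82 − -159.30 = 300.12°; wrapped into (−180°, 180°]: -59.88°.
θ = atan2( sin Δλ · cos φ₂ , cos φ₁ · sin φ₂ − sin φ₁ · cos φ₂ · cos Δλ )
  = atan2(-0.84496, -0.48822) = -120.019° → normalised to [0°, 360°): 239.981°.

240°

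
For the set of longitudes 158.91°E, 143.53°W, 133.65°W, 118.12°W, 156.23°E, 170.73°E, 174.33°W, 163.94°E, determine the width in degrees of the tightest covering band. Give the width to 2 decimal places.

Sort the longitudes: -174.33°, -143.53°, -133.65°, -118.12°, +156.23°, +158.91°, +163.94°, +170.73°.
Eastward gaps between consecutive values (wrapping around): 30.80°, 9.88°, 15.53°, 274.35°, 2.68°, 5.03°, 6.79°, 14.94°.
Largest gap = 274.35° ⇒ minimal covering band is its complement: 360° − 274.35° = 85.65°.
Band runs from +156.23° eastward to -118.12°, crossing the antimeridian.

85.65°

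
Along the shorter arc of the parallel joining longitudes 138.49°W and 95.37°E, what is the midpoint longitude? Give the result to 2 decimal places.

Signed shortest Δλ from -138.49° to +95.37° is -126.14°.
Midpoint longitude = -138.49° + (-126.14°)/2 = -138.49° − 63.07° = -201.56°.
Normalise into (−180°, 180°]: +158.44°.
(The naïve average (-138.49 + +95.37)/2 = -21.56° is on the wrong side of the globe.)

158.44°E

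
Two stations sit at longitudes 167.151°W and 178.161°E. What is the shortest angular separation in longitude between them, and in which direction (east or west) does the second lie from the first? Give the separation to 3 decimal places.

Raw difference: 178.161 − -167.151 = 345.312°.
Normalise into (−180°, 180°]: 345.312° − 360° = -14.688°.
Negative ⇒ the second point lies to the west; separation 14.688°.

14.688° west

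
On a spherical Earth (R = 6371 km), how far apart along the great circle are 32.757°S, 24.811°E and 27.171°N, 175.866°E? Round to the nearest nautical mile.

9270 nmi

Δλ = 175.866 − 24.811 = 151.055°.
Δφ = 27.171 − -32.757 = 59.928°.
a = sin²(Δφ/2) + cos φ₁ · cos φ₂ · sin²(Δλ/2) = 0.950897.
c = 2·atan2(√a, √(1−a)) = 2.69470 rad → d = 6371·c ≈ 17167.92 km ≈ 9269.93 nmi.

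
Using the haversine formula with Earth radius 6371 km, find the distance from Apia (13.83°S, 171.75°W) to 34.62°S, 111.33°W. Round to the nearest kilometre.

Δλ = -111.33 − -171.75 = 60.42°.
Δφ = -34.62 − -13.83 = -20.79°.
a = sin²(Δφ/2) + cos φ₁ · cos φ₂ · sin²(Δλ/2) = 0.234868.
c = 2·atan2(√a, √(1−a)) = 1.01188 rad → d = 6371·c ≈ 6446.72 km.

6447 km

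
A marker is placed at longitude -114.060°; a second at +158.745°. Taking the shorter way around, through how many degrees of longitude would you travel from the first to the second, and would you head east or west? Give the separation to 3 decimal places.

Raw difference: 158.745 − -114.060 = 272.805°.
Normalise into (−180°, 180°]: 272.805° − 360° = -87.195°.
Negative ⇒ the second point lies to the west; separation 87.195°.

87.195° west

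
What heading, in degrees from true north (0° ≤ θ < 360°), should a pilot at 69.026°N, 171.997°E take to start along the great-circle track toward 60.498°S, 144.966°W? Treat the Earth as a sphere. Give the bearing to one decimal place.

152.6°

Δλ = -144.966 − 171.997 = -316.963°; wrapped into (−180°, 180°]: 43.037°.
θ = atan2( sin Δλ · cos φ₂ , cos φ₁ · sin φ₂ − sin φ₁ · cos φ₂ · cos Δλ )
  = atan2(0.33609, -0.64763) = 152.573° → normalised to [0°, 360°): 152.573°.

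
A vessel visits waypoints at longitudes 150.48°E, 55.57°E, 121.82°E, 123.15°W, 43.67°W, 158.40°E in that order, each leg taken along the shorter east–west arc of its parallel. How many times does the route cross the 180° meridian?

Leg 1: +150.48° → +55.57°, shortest Δλ = -94.91° (west) — does not cross 180°.
Leg 2: +55.57° → +121.82°, shortest Δλ = 66.25° (east) — does not cross 180°.
Leg 3: +121.82° → -123.15°, shortest Δλ = 115.03° (east) — crosses 180°.
Leg 4: -123.15° → -43.67°, shortest Δλ = 79.48° (east) — does not cross 180°.
Leg 5: -43.67° → +158.40°, shortest Δλ = -157.93° (west) — crosses 180°.
Total crossings: 2.

2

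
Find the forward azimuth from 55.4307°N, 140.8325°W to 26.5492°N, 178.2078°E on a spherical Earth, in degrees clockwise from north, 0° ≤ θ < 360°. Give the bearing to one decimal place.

242.7°

Δλ = 178.2078 − -140.8325 = 319.0403°; wrapped into (−180°, 180°]: -40.9597°.
θ = atan2( sin Δλ · cos φ₂ , cos φ₁ · sin φ₂ − sin φ₁ · cos φ₂ · cos Δλ )
  = atan2(-0.58640, -0.30266) = -117.299° → normalised to [0°, 360°): 242.701°.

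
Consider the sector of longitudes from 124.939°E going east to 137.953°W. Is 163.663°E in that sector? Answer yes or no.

Band width going east from +124.939° to -137.953°: ((-137.953 − 124.939) mod 360) = 97.108°.
Offset of +163.663° east of the west edge: ((163.663 − 124.939) mod 360) = 38.724°.
38.724° ≤ 97.108° ⇒ inside.

Yes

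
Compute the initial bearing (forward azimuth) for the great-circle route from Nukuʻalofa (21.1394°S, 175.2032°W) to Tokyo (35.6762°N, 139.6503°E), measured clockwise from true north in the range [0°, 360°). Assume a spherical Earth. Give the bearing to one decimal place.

322.5°

Δλ = 139.6503 − -175.2032 = 314.8535°; wrapped into (−180°, 180°]: -45.1465°.
θ = atan2( sin Δλ · cos φ₂ , cos φ₁ · sin φ₂ − sin φ₁ · cos φ₂ · cos Δλ )
  = atan2(-0.57587, 0.75058) = -37.497° → normalised to [0°, 360°): 322.503°.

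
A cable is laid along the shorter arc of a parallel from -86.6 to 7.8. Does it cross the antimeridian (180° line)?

No

Signed shortest Δλ = ((7.8 − -86.6 + 180) mod 360) − 180 = 94.4°.
Going east by 94.4° from -86.6° reaches +7.8° without touching 180°.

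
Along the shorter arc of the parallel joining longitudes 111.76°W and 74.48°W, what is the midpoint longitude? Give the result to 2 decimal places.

93.12°W

Signed shortest Δλ from -111.76° to -74.48° is +37.28°.
Midpoint longitude = -111.76° + (+37.28°)/2 = -111.76° + 18.64° = -93.12°.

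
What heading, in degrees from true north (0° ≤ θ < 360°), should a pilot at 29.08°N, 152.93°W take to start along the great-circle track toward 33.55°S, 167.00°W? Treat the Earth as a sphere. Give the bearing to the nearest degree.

Δλ = -167.00 − -152.93 = -14.07°.
θ = atan2( sin Δλ · cos φ₂ , cos φ₁ · sin φ₂ − sin φ₁ · cos φ₂ · cos Δλ )
  = atan2(-0.20261, -0.87590) = -166.976° → normalised to [0°, 360°): 193.024°.

193°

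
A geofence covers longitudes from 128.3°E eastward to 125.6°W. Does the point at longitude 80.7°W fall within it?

Band width going east from +128.3° to -125.6°: ((-125.6 − 128.3) mod 360) = 106.1°.
Offset of -80.7° east of the west edge: ((-80.7 − 128.3) mod 360) = 151.0°.
151.0° > 106.1° ⇒ outside.

No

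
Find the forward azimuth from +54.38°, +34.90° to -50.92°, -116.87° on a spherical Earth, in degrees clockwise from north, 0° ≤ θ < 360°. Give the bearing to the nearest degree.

Δλ = -116.87 − 34.90 = -151.77°.
θ = atan2( sin Δλ · cos φ₂ , cos φ₁ · sin φ₂ − sin φ₁ · cos φ₂ · cos Δλ )
  = atan2(-0.29819, -0.00060) = -90.116° → normalised to [0°, 360°): 269.884°.

270°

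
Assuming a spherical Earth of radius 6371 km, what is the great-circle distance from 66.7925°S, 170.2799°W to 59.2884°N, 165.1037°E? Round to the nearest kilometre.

Δλ = 165.1037 − -170.2799 = 335.3836°; wrapped into (−180°, 180°]: -24.6164°.
Δφ = 59.2884 − -66.7925 = 126.0809°.
a = sin²(Δφ/2) + cos φ₁ · cos φ₂ · sin²(Δλ/2) = 0.803609.
c = 2·atan2(√a, √(1−a)) = 2.22335 rad → d = 6371·c ≈ 14164.96 km.

14165 km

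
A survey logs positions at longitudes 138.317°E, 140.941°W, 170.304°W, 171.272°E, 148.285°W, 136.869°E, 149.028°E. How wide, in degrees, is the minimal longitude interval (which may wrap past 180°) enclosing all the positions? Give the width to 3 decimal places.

82.190°

Sort the longitudes: -170.304°, -148.285°, -140.941°, +136.869°, +138.317°, +149.028°, +171.272°.
Eastward gaps between consecutive values (wrapping around): 22.019°, 7.344°, 277.810°, 1.448°, 10.711°, 22.244°, 18.424°.
Largest gap = 277.810° ⇒ minimal covering band is its complement: 360° − 277.810° = 82.190°.
Band runs from +136.869° eastward to -140.941°, crossing the antimeridian.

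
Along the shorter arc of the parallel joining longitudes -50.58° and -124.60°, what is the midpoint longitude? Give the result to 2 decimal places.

Signed shortest Δλ from -50.58° to -124.60° is -74.02°.
Midpoint longitude = -50.58° + (-74.02°)/2 = -50.58° − 37.01° = -87.59°.

-87.59°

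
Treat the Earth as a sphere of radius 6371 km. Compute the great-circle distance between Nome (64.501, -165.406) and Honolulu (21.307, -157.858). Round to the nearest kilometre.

4835 km

Δλ = -157.858 − -165.406 = 7.548°.
Δφ = 21.307 − 64.501 = -43.194°.
a = sin²(Δφ/2) + cos φ₁ · cos φ₂ · sin²(Δλ/2) = 0.137217.
c = 2·atan2(√a, √(1−a)) = 0.75894 rad → d = 6371·c ≈ 4835.21 km.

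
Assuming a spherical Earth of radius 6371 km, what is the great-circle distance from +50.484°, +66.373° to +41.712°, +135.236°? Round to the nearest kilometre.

Δλ = 135.236 − 66.373 = 68.863°.
Δφ = 41.712 − 50.484 = -8.772°.
a = sin²(Δφ/2) + cos φ₁ · cos φ₂ · sin²(Δλ/2) = 0.157704.
c = 2·atan2(√a, √(1−a)) = 0.81675 rad → d = 6371·c ≈ 5203.53 km.

5204 km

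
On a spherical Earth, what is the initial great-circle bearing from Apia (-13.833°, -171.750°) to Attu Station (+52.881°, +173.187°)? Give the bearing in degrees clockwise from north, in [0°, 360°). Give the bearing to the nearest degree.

350°

Δλ = 173.187 − -171.750 = 344.937°; wrapped into (−180°, 180°]: -15.063°.
θ = atan2( sin Δλ · cos φ₂ , cos φ₁ · sin φ₂ − sin φ₁ · cos φ₂ · cos Δλ )
  = atan2(-0.15683, 0.91359) = -9.741° → normalised to [0°, 360°): 350.259°.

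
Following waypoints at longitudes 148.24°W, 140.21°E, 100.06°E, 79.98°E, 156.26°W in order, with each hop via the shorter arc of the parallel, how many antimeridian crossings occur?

Leg 1: -148.24° → +140.21°, shortest Δλ = -71.55° (west) — crosses 180°.
Leg 2: +140.21° → +100.06°, shortest Δλ = -40.15° (west) — does not cross 180°.
Leg 3: +100.06° → +79.98°, shortest Δλ = -20.08° (west) — does not cross 180°.
Leg 4: +79.98° → -156.26°, shortest Δλ = 123.76° (east) — crosses 180°.
Total crossings: 2.

2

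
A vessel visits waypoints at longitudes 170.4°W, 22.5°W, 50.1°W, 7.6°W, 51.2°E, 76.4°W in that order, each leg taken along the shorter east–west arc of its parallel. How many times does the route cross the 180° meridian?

0

Leg 1: -170.4° → -22.5°, shortest Δλ = 147.9° (east) — does not cross 180°.
Leg 2: -22.5° → -50.1°, shortest Δλ = -27.6° (west) — does not cross 180°.
Leg 3: -50.1° → -7.6°, shortest Δλ = 42.5° (east) — does not cross 180°.
Leg 4: -7.6° → +51.2°, shortest Δλ = 58.8° (east) — does not cross 180°.
Leg 5: +51.2° → -76.4°, shortest Δλ = -127.6° (west) — does not cross 180°.
Total crossings: 0.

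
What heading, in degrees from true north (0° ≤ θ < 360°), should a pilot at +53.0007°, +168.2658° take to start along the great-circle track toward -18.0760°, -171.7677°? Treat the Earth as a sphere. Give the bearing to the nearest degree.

160°

Δλ = -171.7677 − 168.2658 = -340.0335°; wrapped into (−180°, 180°]: 19.9665°.
θ = atan2( sin Δλ · cos φ₂ , cos φ₁ · sin φ₂ − sin φ₁ · cos φ₂ · cos Δλ )
  = atan2(0.32462, -0.90032) = 160.173° → normalised to [0°, 360°): 160.173°.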